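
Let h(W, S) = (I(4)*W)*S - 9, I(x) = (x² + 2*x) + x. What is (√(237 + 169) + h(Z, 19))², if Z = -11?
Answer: (5861 - √406)² ≈ 3.4116e+7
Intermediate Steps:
I(x) = x² + 3*x
h(W, S) = -9 + 28*S*W (h(W, S) = ((4*(3 + 4))*W)*S - 9 = ((4*7)*W)*S - 9 = (28*W)*S - 9 = 28*S*W - 9 = -9 + 28*S*W)
(√(237 + 169) + h(Z, 19))² = (√(237 + 169) + (-9 + 28*19*(-11)))² = (√406 + (-9 - 5852))² = (√406 - 5861)² = (-5861 + √406)²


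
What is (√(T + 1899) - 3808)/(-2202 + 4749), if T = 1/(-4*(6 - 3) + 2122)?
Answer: -3808/2547 + √8454540010/5374170 ≈ -1.4780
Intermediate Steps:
T = 1/2110 (T = 1/(-4*3 + 2122) = 1/(-12 + 2122) = 1/2110 ≈ 0.00047393)
(√(T + 1899) - 3808)/(-2202 + 4749) = (√(1/2110 + 1899) - 3808)/(-2202 + 4749) = (√(4006891/2110) - 3808)/2547 = (√8454540010/2110 - 3808)*(1/2547) = (-3808 + √8454540010/2110)*(1/2547) = -3808/2547 + √8454540010/5374170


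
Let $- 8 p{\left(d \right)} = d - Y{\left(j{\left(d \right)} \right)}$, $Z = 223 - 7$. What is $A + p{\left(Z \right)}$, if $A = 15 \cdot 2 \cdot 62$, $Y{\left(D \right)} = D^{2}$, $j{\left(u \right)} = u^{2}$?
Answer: $272099625$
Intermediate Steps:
$Z = 216$ ($Z = 223 - 7 = 216$)
$A = 1860$ ($A = 30 \cdot 62 = 1860$)
$p{\left(d \right)} = - \frac{d}{8} + \frac{d^{4}}{8}$ ($p{\left(d \right)} = - \frac{d - \left(d^{2}\right)^{2}}{8} = - \frac{d - d^{4}}{8} = - \frac{d}{8} + \frac{d^{4}}{8}$)
$A + p{\left(Z \right)} = 1860 + \frac{1}{8} \cdot 216 \left(-1 + 216^{3}\right) = 1860 + \frac{1}{8} \cdot 216 \left(-1 + 10077696\right) = 1860 + \frac{1}{8} \cdot 216 \cdot 10077695 = 1860 + 272097765 = 272099625$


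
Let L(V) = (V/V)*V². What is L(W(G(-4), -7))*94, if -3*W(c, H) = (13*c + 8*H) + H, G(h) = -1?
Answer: 542944/9 ≈ 60327.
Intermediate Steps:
W(c, H) = -3*H - 13*c/3 (W(c, H) = -((13*c + 8*H) + H)/3 = -((8*H + 13*c) + H)/3 = -(9*H + 13*c)/3 = -3*H - 13*c/3)
L(V) = V² (L(V) = 1*V² = V²)
L(W(G(-4), -7))*94 = (-3*(-7) - 13/3*(-1))²*94 = (21 + 13/3)²*94 = (76/3)²*94 = (5776/9)*94 = 542944/9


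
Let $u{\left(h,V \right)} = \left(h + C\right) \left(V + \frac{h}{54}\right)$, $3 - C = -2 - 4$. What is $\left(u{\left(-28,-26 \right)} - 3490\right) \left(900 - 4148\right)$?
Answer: $\frac{261873248}{27} \approx 9.699 \cdot 10^{6}$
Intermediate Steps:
$C = 9$ ($C = 3 - \left(-2 - 4\right) = 3 - -6 = 3 + 6 = 9$)
$u{\left(h,V \right)} = \left(9 + h\right) \left(V + \frac{h}{54}\right)$ ($u{\left(h,V \right)} = \left(h + 9\right) \left(V + \frac{h}{54}\right) = \left(9 + h\right) \left(V + h \frac{1}{54}\right) = \left(9 + h\right) \left(V + \frac{h}{54}\right)$)
$\left(u{\left(-28,-26 \right)} - 3490\right) \left(900 - 4148\right) = \left(\left(9 \left(-26\right) + \frac{1}{6} \left(-28\right) + \frac{\left(-28\right)^{2}}{54} - -728\right) - 3490\right) \left(900 - 4148\right) = \left(\left(-234 - \frac{14}{3} + \frac{1}{54} \cdot 784 + 728\right) - 3490\right) \left(-3248\right) = \left(\left(-234 - \frac{14}{3} + \frac{392}{27} + 728\right) - 3490\right) \left(-3248\right) = \left(\frac{13604}{27} - 3490\right) \left(-3248\right) = \left(- \frac{80626}{27}\right) \left(-3248\right) = \frac{261873248}{27}$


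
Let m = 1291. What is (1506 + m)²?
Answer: 7823209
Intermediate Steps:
(1506 + m)² = (1506 + 1291)² = 2797² = 7823209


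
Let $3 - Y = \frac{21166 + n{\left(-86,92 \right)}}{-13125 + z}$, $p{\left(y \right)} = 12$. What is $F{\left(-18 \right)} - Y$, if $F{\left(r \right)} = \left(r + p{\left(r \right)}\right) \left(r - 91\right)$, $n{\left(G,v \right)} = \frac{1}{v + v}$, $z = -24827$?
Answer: $\frac{4542147823}{6983168} \approx 650.44$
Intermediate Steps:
$n{\left(G,v \right)} = \frac{1}{2 v}$
$Y = \frac{24844049}{6983168}$ ($Y = 3 - \frac{21166 + \frac{1}{2 \cdot 92}}{-13125 - 24827} = 3 - \frac{21166 + \frac{1}{2} \cdot \frac{1}{92}}{-37952} = 3 - \left(21166 + \frac{1}{184}\right) \left(- \frac{1}{37952}\right) = 3 - \frac{3894545}{184} \left(- \frac{1}{37952}\right) = 3 - - \frac{3894545}{6983168} = 3 + \frac{3894545}{6983168} = \frac{24844049}{6983168} \approx 3.5577$)
$F{\left(r \right)} = \left(-91 + r\right) \left(12 + r\right)$ ($F{\left(r \right)} = \left(r + 12\right) \left(r - 91\right) = \left(12 + r\right) \left(-91 + r\right) = \left(-91 + r\right) \left(12 + r\right)$)
$F{\left(-18 \right)} - Y = \left(-1092 + \left(-18\right)^{2} - -1422\right) - \frac{24844049}{6983168} = \left(-1092 + 324 + 1422\right) - \frac{24844049}{6983168} = 654 - \frac{24844049}{6983168} = \frac{4542147823}{6983168}$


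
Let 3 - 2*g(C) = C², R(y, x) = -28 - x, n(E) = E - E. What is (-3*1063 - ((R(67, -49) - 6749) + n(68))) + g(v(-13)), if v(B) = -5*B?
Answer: 1428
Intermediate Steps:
n(E) = 0
g(C) = 3/2 - C²/2
(-3*1063 - ((R(67, -49) - 6749) + n(68))) + g(v(-13)) = (-3*1063 - (((-28 - 1*(-49)) - 6749) + 0)) + (3/2 - (-5*(-13))²/2) = (-3189 - (((-28 + 49) - 6749) + 0)) + (3/2 - ½*65²) = (-3189 - ((21 - 6749) + 0)) + (3/2 - ½*4225) = (-3189 - (-6728 + 0)) + (3/2 - 4225/2) = (-3189 - 1*(-6728)) - 2111 = (-3189 + 6728) - 2111 = 3539 - 2111 = 1428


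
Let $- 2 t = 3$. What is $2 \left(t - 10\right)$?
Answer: $-23$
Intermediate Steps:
$t = - \frac{3}{2}$ ($t = \left(- \frac{1}{2}\right) 3 = - \frac{3}{2} \approx -1.5$)
$2 \left(t - 10\right) = 2 \left(- \frac{3}{2} - 10\right) = 2 \left(- \frac{23}{2}\right) = -23$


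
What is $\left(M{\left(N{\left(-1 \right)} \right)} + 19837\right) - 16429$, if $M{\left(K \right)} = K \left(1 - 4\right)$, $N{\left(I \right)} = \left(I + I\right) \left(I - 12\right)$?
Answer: $3330$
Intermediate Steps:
$N{\left(I \right)} = 2 I \left(-12 + I\right)$
$M{\left(K \right)} = - 3 K$ ($M{\left(K \right)} = K \left(-3\right) = - 3 K$)
$\left(M{\left(N{\left(-1 \right)} \right)} + 19837\right) - 16429 = \left(- 3 \cdot 2 \left(-1\right) \left(-12 - 1\right) + 19837\right) - 16429 = \left(- 3 \cdot 2 \left(-1\right) \left(-13\right) + 19837\right) - 16429 = \left(\left(-3\right) 26 + 19837\right) - 16429 = \left(-78 + 19837\right) - 16429 = 19759 - 16429 = 3330$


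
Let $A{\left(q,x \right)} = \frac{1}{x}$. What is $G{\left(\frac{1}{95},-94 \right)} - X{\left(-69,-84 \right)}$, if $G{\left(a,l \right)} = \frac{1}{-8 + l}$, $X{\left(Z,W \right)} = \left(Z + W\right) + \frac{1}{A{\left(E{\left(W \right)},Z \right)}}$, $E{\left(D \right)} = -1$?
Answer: $\frac{22643}{102} \approx 221.99$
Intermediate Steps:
$X{\left(Z,W \right)} = W + 2 Z$ ($X{\left(Z,W \right)} = \left(Z + W\right) + \frac{1}{\frac{1}{Z}} = \left(W + Z\right) + Z = W + 2 Z$)
$G{\left(\frac{1}{95},-94 \right)} - X{\left(-69,-84 \right)} = \frac{1}{-8 - 94} - \left(-84 + 2 \left(-69\right)\right) = \frac{1}{-102} - \left(-84 - 138\right) = - \frac{1}{102} - -222 = - \frac{1}{102} + 222 = \frac{22643}{102}$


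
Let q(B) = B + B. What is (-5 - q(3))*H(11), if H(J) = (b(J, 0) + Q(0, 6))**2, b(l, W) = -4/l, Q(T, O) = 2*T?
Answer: -16/11 ≈ -1.4545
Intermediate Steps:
q(B) = 2*B
H(J) = 16/J**2 (H(J) = (-4/J + 2*0)**2 = (-4/J + 0)**2 = (-4/J)**2 = 16/J**2)
(-5 - q(3))*H(11) = (-5 - 2*3)*(16/11**2) = (-5 - 1*6)*(16*(1/121)) = (-5 - 6)*(16/121) = -11*16/121 = -16/11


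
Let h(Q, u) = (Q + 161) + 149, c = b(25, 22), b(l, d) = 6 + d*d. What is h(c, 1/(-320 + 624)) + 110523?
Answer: 111323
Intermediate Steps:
b(l, d) = 6 + d²
c = 490 (c = 6 + 22² = 6 + 484 = 490)
h(Q, u) = 310 + Q (h(Q, u) = (161 + Q) + 149 = 310 + Q)
h(c, 1/(-320 + 624)) + 110523 = (310 + 490) + 110523 = 800 + 110523 = 111323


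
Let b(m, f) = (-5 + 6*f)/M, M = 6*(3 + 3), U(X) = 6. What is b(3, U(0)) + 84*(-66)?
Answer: -199553/36 ≈ -5543.1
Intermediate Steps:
M = 36 (M = 6*6 = 36)
b(m, f) = -5/36 + f/6 (b(m, f) = (-5 + 6*f)/36 = (-5 + 6*f)*(1/36) = -5/36 + f/6)
b(3, U(0)) + 84*(-66) = (-5/36 + (⅙)*6) + 84*(-66) = (-5/36 + 1) - 5544 = 31/36 - 5544 = -199553/36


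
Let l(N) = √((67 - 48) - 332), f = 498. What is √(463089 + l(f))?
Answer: √(463089 + I*√313) ≈ 680.51 + 0.01*I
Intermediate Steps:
l(N) = I*√313 (l(N) = √(19 - 332) = √(-313) = I*√313)
√(463089 + l(f)) = √(463089 + I*√313)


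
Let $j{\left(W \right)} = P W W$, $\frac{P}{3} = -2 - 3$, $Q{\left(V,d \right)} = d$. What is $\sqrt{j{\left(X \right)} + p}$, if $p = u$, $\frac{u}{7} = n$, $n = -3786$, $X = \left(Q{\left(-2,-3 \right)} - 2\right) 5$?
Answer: $i \sqrt{35877} \approx 189.41 i$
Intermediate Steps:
$X = -25$ ($X = \left(-3 - 2\right) 5 = \left(-5\right) 5 = -25$)
$P = -15$ ($P = 3 \left(-2 - 3\right) = 3 \left(-5\right) = -15$)
$u = -26502$ ($u = 7 \left(-3786\right) = -26502$)
$p = -26502$
$j{\left(W \right)} = - 15 W^{2}$ ($j{\left(W \right)} = - 15 W W = - 15 W^{2}$)
$\sqrt{j{\left(X \right)} + p} = \sqrt{- 15 \left(-25\right)^{2} - 26502} = \sqrt{\left(-15\right) 625 - 26502} = \sqrt{-9375 - 26502} = \sqrt{-35877} = i \sqrt{35877}$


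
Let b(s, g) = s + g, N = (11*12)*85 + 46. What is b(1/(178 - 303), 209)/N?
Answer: 13062/704125 ≈ 0.018551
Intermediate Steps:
N = 11266 (N = 132*85 + 46 = 11220 + 46 = 11266)
b(s, g) = g + s
b(1/(178 - 303), 209)/N = (209 + 1/(178 - 303))/11266 = (209 + 1/(-125))*(1/11266) = (209 - 1/125)*(1/11266) = (26124/125)*(1/11266) = 13062/704125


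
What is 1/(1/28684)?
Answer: 28684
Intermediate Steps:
1/(1/28684) = 28684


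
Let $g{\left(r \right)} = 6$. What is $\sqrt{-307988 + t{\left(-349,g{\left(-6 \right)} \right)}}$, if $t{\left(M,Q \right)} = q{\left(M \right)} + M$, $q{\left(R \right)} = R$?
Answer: $i \sqrt{308686} \approx 555.59 i$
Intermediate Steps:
$t{\left(M,Q \right)} = 2 M$ ($t{\left(M,Q \right)} = M + M = 2 M$)
$\sqrt{-307988 + t{\left(-349,g{\left(-6 \right)} \right)}} = \sqrt{-307988 + 2 \left(-349\right)} = \sqrt{-307988 - 698} = \sqrt{-308686} = i \sqrt{308686}$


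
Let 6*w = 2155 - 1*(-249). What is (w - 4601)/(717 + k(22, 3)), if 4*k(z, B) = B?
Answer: -50404/8613 ≈ -5.8521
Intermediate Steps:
w = 1202/3 (w = (2155 - 1*(-249))/6 = (2155 + 249)/6 = (1/6)*2404 = 1202/3 ≈ 400.67)
k(z, B) = B/4
(w - 4601)/(717 + k(22, 3)) = (1202/3 - 4601)/(717 + (1/4)*3) = -12601/(3*(717 + 3/4)) = -12601/(3*2871/4) = -12601/3*4/2871 = -50404/8613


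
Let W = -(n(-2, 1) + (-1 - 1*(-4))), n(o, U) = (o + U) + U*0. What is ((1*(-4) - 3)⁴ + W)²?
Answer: 5755201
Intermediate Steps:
n(o, U) = U + o (n(o, U) = (U + o) + 0 = U + o)
W = -2 (W = -((1 - 2) + (-1 - 1*(-4))) = -(-1 + (-1 + 4)) = -(-1 + 3) = -1*2 = -2)
((1*(-4) - 3)⁴ + W)² = ((1*(-4) - 3)⁴ - 2)² = ((-4 - 3)⁴ - 2)² = ((-7)⁴ - 2)² = (2401 - 2)² = 2399² = 5755201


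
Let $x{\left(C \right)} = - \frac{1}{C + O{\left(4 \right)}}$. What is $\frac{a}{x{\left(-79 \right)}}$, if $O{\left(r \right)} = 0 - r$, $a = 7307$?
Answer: $606481$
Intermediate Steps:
$O{\left(r \right)} = - r$
$x{\left(C \right)} = - \frac{1}{-4 + C}$ ($x{\left(C \right)} = - \frac{1}{C - 4} = - \frac{1}{-4 + C}$)
$\frac{a}{x{\left(-79 \right)}} = \frac{7307}{\left(-1\right) \frac{1}{-4 - 79}} = \frac{7307}{\left(-1\right) \frac{1}{-83}} = \frac{7307}{\left(-1\right) \left(- \frac{1}{83}\right)} = 7307 \frac{1}{\frac{1}{83}} = 7307 \cdot 83 = 606481$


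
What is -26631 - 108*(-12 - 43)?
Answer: -20691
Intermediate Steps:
-26631 - 108*(-12 - 43) = -26631 - 108*(-55) = -26631 - 1*(-5940) = -26631 + 5940 = -20691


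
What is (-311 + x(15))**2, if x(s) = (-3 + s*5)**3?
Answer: 139082005969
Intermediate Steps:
x(s) = (-3 + 5*s)**3
(-311 + x(15))**2 = (-311 + (-3 + 5*15)**3)**2 = (-311 + (-3 + 75)**3)**2 = (-311 + 72**3)**2 = (-311 + 373248)**2 = 372937**2 = 139082005969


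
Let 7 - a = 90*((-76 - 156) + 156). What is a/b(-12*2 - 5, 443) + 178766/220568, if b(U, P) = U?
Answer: -752522441/3198236 ≈ -235.29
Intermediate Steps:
a = 6847 (a = 7 - 90*((-76 - 156) + 156) = 7 - 90*(-232 + 156) = 7 - 90*(-76) = 7 - 1*(-6840) = 7 + 6840 = 6847)
a/b(-12*2 - 5, 443) + 178766/220568 = 6847/(-12*2 - 5) + 178766/220568 = 6847/(-24 - 5) + 178766*(1/220568) = 6847/(-29) + 89383/110284 = 6847*(-1/29) + 89383/110284 = -6847/29 + 89383/110284 = -752522441/3198236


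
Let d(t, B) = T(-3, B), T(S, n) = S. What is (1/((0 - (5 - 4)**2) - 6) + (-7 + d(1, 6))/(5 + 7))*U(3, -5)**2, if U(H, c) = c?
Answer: -1025/42 ≈ -24.405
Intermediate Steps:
d(t, B) = -3
(1/((0 - (5 - 4)**2) - 6) + (-7 + d(1, 6))/(5 + 7))*U(3, -5)**2 = (1/((0 - (5 - 4)**2) - 6) + (-7 - 3)/(5 + 7))*(-5)**2 = (1/((0 - 1*1**2) - 6) - 10/12)*25 = (1/((0 - 1*1) - 6) - 10*1/12)*25 = (1/((0 - 1) - 6) - 5/6)*25 = (1/(-1 - 6) - 5/6)*25 = (1/(-7) - 5/6)*25 = (-1/7 - 5/6)*25 = -41/42*25 = -1025/42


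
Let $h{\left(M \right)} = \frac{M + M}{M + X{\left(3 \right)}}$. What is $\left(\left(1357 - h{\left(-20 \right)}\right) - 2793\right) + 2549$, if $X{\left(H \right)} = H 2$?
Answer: $\frac{7771}{7} \approx 1110.1$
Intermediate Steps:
$X{\left(H \right)} = 2 H$
$h{\left(M \right)} = \frac{2 M}{6 + M}$ ($h{\left(M \right)} = \frac{M + M}{M + 2 \cdot 3} = \frac{2 M}{M + 6} = \frac{2 M}{6 + M}$)
$\left(\left(1357 - h{\left(-20 \right)}\right) - 2793\right) + 2549 = \left(\left(1357 - 2 \left(-20\right) \frac{1}{6 - 20}\right) - 2793\right) + 2549 = \left(\left(1357 - 2 \left(-20\right) \frac{1}{-14}\right) - 2793\right) + 2549 = \left(\left(1357 - 2 \left(-20\right) \left(- \frac{1}{14}\right)\right) - 2793\right) + 2549 = \left(\left(1357 - \frac{20}{7}\right) - 2793\right) + 2549 = \left(\frac{9479}{7} - 2793\right) + 2549 = - \frac{10072}{7} + 2549 = \frac{7771}{7}$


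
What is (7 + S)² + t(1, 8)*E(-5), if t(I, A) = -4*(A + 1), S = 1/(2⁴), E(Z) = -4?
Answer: 49633/256 ≈ 193.88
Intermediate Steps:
S = 1/16 ≈ 0.062500
t(I, A) = -4 - 4*A (t(I, A) = -4*(1 + A) = -4 - 4*A)
(7 + S)² + t(1, 8)*E(-5) = (7 + 1/16)² + (-4 - 4*8)*(-4) = (113/16)² + (-4 - 32)*(-4) = 12769/256 - 36*(-4) = 12769/256 + 144 = 49633/256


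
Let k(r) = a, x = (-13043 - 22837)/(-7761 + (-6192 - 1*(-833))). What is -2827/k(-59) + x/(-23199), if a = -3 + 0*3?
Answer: 7170469751/7609272 ≈ 942.33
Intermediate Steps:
a = -3 (a = -3 + 0 = -3)
x = 897/328 (x = -35880/(-7761 + (-6192 + 833)) = -35880/(-7761 - 5359) = -35880/(-13120) = -35880*(-1/13120) = 897/328 ≈ 2.7348)
k(r) = -3
-2827/k(-59) + x/(-23199) = -2827/(-3) + (897/328)/(-23199) = -2827*(-⅓) + (897/328)*(-1/23199) = 2827/3 - 299/2536424 = 7170469751/7609272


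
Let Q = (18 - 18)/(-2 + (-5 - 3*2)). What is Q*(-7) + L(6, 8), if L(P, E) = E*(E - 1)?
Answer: 56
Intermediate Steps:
L(P, E) = E*(-1 + E)
Q = 0 (Q = 0/(-2 + (-5 - 6)) = 0/(-2 - 11) = 0/(-13) = 0*(-1/13) = 0)
Q*(-7) + L(6, 8) = 0*(-7) + 8*(-1 + 8) = 0 + 8*7 = 0 + 56 = 56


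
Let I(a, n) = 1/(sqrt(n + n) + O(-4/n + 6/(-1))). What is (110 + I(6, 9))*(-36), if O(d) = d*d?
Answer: -22177732752/5599199 + 354294*sqrt(2)/5599199 ≈ -3960.8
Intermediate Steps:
O(d) = d**2
I(a, n) = 1/((-6 - 4/n)**2 + sqrt(2)*sqrt(n)) (I(a, n) = 1/(sqrt(n + n) + (-4/n + 6/(-1))**2) = 1/(sqrt(2*n) + (-4/n + 6*(-1))**2) = 1/(sqrt(2)*sqrt(n) + (-4/n - 6)**2) = 1/(sqrt(2)*sqrt(n) + (-6 - 4/n)**2) = 1/((-6 - 4/n)**2 + sqrt(2)*sqrt(n)))
(110 + I(6, 9))*(-36) = (110 + 9**2/(4*(2 + 3*9)**2 + sqrt(2)*9**(5/2)))*(-36) = (110 + 81/(4*(2 + 27)**2 + sqrt(2)*243))*(-36) = (110 + 81/(4*29**2 + 243*sqrt(2)))*(-36) = (110 + 81/(4*841 + 243*sqrt(2)))*(-36) = (110 + 81/(3364 + 243*sqrt(2)))*(-36) = -3960 - 2916/(3364 + 243*sqrt(2))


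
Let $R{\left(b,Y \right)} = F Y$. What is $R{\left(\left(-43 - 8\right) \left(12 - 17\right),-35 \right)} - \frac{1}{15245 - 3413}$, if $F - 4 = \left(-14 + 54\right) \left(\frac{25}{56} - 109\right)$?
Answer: $\frac{1796511719}{11832} \approx 1.5184 \cdot 10^{5}$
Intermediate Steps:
$F = - \frac{30367}{7}$ ($F = 4 + \left(-14 + 54\right) \left(\frac{25}{56} - 109\right) = 4 + 40 \left(25 \cdot \frac{1}{56} - 109\right) = 4 + 40 \left(\frac{25}{56} - 109\right) = 4 + 40 \left(- \frac{6079}{56}\right) = 4 - \frac{30395}{7} = - \frac{30367}{7} \approx -4338.1$)
$R{\left(b,Y \right)} = - \frac{30367 Y}{7}$
$R{\left(\left(-43 - 8\right) \left(12 - 17\right),-35 \right)} - \frac{1}{15245 - 3413} = \left(- \frac{30367}{7}\right) \left(-35\right) - \frac{1}{15245 - 3413} = 151835 - \frac{1}{11832} = \frac{1796511719}{11832}$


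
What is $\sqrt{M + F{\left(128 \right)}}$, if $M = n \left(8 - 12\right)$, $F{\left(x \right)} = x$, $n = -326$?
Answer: $2 \sqrt{358} \approx 37.842$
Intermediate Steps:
$M = 1304$ ($M = - 326 \left(8 - 12\right) = \left(-326\right) \left(-4\right) = 1304$)
$\sqrt{M + F{\left(128 \right)}} = \sqrt{1304 + 128} = \sqrt{1432} = 2 \sqrt{358}$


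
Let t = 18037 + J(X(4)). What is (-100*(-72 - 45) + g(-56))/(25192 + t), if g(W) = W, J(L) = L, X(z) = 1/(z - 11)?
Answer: 574/2131 ≈ 0.26936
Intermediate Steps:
X(z) = 1/(-11 + z)
t = 126258/7 (t = 18037 + 1/(-11 + 4) = 18037 + 1/(-7) = 18037 - ⅐ = 126258/7 ≈ 18037.)
(-100*(-72 - 45) + g(-56))/(25192 + t) = (-100*(-72 - 45) - 56)/(25192 + 126258/7) = (-100*(-117) - 56)/(302602/7) = (11700 - 56)*(7/302602) = 11644*(7/302602) = 574/2131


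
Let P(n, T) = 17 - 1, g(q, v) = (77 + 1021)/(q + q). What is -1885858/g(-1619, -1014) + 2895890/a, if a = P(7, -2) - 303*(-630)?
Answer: 291438286070011/52403697 ≈ 5.5614e+6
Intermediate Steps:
g(q, v) = 549/q (g(q, v) = 1098/((2*q)) = 1098*(1/(2*q)) = 549/q)
P(n, T) = 16
a = 190906 (a = 16 - 303*(-630) = 16 + 190890 = 190906)
-1885858/g(-1619, -1014) + 2895890/a = -1885858/(549/(-1619)) + 2895890/190906 = -1885858/(549*(-1/1619)) + 2895890*(1/190906) = -1885858/(-549/1619) + 1447945/95453 = -1885858*(-1619/549) + 1447945/95453 = 3053204102/549 + 1447945/95453 = 291438286070011/52403697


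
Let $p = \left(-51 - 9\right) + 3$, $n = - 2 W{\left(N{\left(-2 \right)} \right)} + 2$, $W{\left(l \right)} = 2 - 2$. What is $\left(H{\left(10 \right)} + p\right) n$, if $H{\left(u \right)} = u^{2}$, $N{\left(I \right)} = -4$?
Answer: $86$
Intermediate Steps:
$W{\left(l \right)} = 0$
$n = 2$ ($n = \left(-2\right) 0 + 2 = 0 + 2 = 2$)
$p = -57$ ($p = -60 + 3 = -57$)
$\left(H{\left(10 \right)} + p\right) n = \left(10^{2} - 57\right) 2 = \left(100 - 57\right) 2 = 43 \cdot 2 = 86$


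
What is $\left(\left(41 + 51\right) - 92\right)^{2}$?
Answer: $0$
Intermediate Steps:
$\left(\left(41 + 51\right) - 92\right)^{2} = \left(92 - 92\right)^{2} = 0^{2} = 0$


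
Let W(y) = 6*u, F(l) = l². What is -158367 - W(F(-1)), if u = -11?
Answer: -158301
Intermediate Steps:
W(y) = -66 (W(y) = 6*(-11) = -66)
-158367 - W(F(-1)) = -158367 - 1*(-66) = -158367 + 66 = -158301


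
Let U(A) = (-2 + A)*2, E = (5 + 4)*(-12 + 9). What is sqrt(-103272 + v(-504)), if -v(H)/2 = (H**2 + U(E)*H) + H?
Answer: 2*I*sqrt(167190) ≈ 817.78*I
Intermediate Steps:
E = -27 (E = 9*(-3) = -27)
U(A) = -4 + 2*A
v(H) = -2*H**2 + 114*H (v(H) = -2*((H**2 + (-4 + 2*(-27))*H) + H) = -2*((H**2 + (-4 - 54)*H) + H) = -2*((H**2 - 58*H) + H) = -2*(H**2 - 57*H) = -2*H**2 + 114*H)
sqrt(-103272 + v(-504)) = sqrt(-103272 + 2*(-504)*(57 - 1*(-504))) = sqrt(-103272 + 2*(-504)*(57 + 504)) = sqrt(-103272 + 2*(-504)*561) = sqrt(-103272 - 565488) = sqrt(-668760) = 2*I*sqrt(167190)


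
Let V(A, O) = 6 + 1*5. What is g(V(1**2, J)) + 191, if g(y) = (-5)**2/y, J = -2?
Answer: 2126/11 ≈ 193.27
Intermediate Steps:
V(A, O) = 11 (V(A, O) = 6 + 5 = 11)
g(y) = 25/y
g(V(1**2, J)) + 191 = 25/11 + 191 = 2126/11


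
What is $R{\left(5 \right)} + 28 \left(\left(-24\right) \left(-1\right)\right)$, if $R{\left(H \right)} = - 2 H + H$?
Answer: $667$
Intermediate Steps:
$R{\left(H \right)} = - H$
$R{\left(5 \right)} + 28 \left(\left(-24\right) \left(-1\right)\right) = \left(-1\right) 5 + 28 \left(\left(-24\right) \left(-1\right)\right) = -5 + 28 \cdot 24 = -5 + 672 = 667$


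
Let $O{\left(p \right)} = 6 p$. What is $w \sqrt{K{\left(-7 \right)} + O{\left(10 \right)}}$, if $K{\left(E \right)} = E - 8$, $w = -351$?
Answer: $- 1053 \sqrt{5} \approx -2354.6$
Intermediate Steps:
$K{\left(E \right)} = -8 + E$ ($K{\left(E \right)} = E - 8 = -8 + E$)
$w \sqrt{K{\left(-7 \right)} + O{\left(10 \right)}} = - 351 \sqrt{\left(-8 - 7\right) + 6 \cdot 10} = - 351 \sqrt{-15 + 60} = - 351 \sqrt{45} = - 351 \cdot 3 \sqrt{5} = - 1053 \sqrt{5}$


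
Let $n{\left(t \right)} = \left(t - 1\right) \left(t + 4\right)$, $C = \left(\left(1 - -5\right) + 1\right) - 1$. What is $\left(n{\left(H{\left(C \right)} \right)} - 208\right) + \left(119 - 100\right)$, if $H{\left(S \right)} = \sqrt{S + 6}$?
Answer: $-181 + 6 \sqrt{3} \approx -170.61$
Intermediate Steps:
$C = 6$ ($C = \left(\left(1 + 5\right) + 1\right) - 1 = \left(6 + 1\right) - 1 = 7 - 1 = 6$)
$H{\left(S \right)} = \sqrt{6 + S}$
$n{\left(t \right)} = \left(-1 + t\right) \left(4 + t\right)$
$\left(n{\left(H{\left(C \right)} \right)} - 208\right) + \left(119 - 100\right) = \left(\left(-4 + \left(\sqrt{6 + 6}\right)^{2} + 3 \sqrt{6 + 6}\right) - 208\right) + \left(119 - 100\right) = \left(\left(-4 + \left(\sqrt{12}\right)^{2} + 3 \sqrt{12}\right) - 208\right) + \left(119 - 100\right) = \left(\left(-4 + \left(2 \sqrt{3}\right)^{2} + 3 \cdot 2 \sqrt{3}\right) - 208\right) + 19 = \left(\left(-4 + 12 + 6 \sqrt{3}\right) - 208\right) + 19 = \left(\left(8 + 6 \sqrt{3}\right) - 208\right) + 19 = \left(-200 + 6 \sqrt{3}\right) + 19 = -181 + 6 \sqrt{3}$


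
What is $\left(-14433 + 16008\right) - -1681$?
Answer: $3256$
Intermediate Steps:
$\left(-14433 + 16008\right) - -1681 = 1575 + \left(-29 + 1710\right) = 1575 + 1681 = 3256$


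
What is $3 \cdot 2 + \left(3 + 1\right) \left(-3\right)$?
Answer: $-6$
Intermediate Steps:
$3 \cdot 2 + \left(3 + 1\right) \left(-3\right) = 6 + 4 \left(-3\right) = 6 - 12 = -6$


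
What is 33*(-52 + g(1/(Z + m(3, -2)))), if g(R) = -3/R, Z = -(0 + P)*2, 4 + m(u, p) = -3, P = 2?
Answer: -627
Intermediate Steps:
m(u, p) = -7 (m(u, p) = -4 - 3 = -7)
Z = -4 (Z = -(0 + 2)*2 = -2*2 = -1*4 = -4)
33*(-52 + g(1/(Z + m(3, -2)))) = 33*(-52 - 3/(1/(-4 - 7))) = 33*(-52 - 3/(1/(-11))) = 33*(-52 - 3/(-1/11)) = 33*(-52 - 3*(-11)) = 33*(-52 + 33) = 33*(-19) = -627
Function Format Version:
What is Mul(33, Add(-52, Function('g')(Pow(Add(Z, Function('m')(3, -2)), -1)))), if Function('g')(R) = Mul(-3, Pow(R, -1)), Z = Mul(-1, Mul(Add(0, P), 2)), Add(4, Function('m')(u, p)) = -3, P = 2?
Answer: -627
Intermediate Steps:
Function('m')(u, p) = -7 (Function('m')(u, p) = Add(-4, -3) = -7)
Z = -4 (Z = Mul(-1, Mul(Add(0, 2), 2)) = Mul(-1, Mul(2, 2)) = Mul(-1, 4) = -4)
Mul(33, Add(-52, Function('g')(Pow(Add(Z, Function('m')(3, -2)), -1)))) = Mul(33, Add(-52, Mul(-3, Pow(Pow(Add(-4, -7), -1), -1)))) = Mul(33, Add(-52, Mul(-3, Pow(Pow(-11, -1), -1)))) = Mul(33, Add(-52, Mul(-3, Pow(Rational(-1, 11), -1)))) = Mul(33, Add(-52, Mul(-3, -11))) = Mul(33, Add(-52, 33)) = Mul(33, -19) = -627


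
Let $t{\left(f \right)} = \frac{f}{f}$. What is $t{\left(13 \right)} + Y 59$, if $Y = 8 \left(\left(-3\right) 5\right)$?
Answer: $-7079$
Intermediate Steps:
$Y = -120$ ($Y = 8 \left(-15\right) = -120$)
$t{\left(f \right)} = 1$
$t{\left(13 \right)} + Y 59 = 1 - 7080 = -7079$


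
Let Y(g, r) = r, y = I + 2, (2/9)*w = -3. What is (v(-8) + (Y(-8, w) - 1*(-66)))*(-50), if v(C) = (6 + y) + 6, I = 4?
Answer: -3525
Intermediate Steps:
w = -27/2 (w = (9/2)*(-3) = -27/2 ≈ -13.500)
y = 6 (y = 4 + 2 = 6)
v(C) = 18 (v(C) = (6 + 6) + 6 = 12 + 6 = 18)
(v(-8) + (Y(-8, w) - 1*(-66)))*(-50) = (18 + (-27/2 - 1*(-66)))*(-50) = (18 + (-27/2 + 66))*(-50) = (18 + 105/2)*(-50) = (141/2)*(-50) = -3525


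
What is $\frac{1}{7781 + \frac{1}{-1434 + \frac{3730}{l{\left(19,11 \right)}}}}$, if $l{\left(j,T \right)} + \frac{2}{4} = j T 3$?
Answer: $\frac{1789342}{13922868849} \approx 0.00012852$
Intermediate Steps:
$l{\left(j,T \right)} = - \frac{1}{2} + 3 T j$ ($l{\left(j,T \right)} = - \frac{1}{2} + j T 3 = - \frac{1}{2} + T j 3 = - \frac{1}{2} + 3 T j$)
$\frac{1}{7781 + \frac{1}{-1434 + \frac{3730}{l{\left(19,11 \right)}}}} = \frac{1}{7781 + \frac{1}{-1434 + \frac{3730}{- \frac{1}{2} + 3 \cdot 11 \cdot 19}}} = \frac{1}{7781 + \frac{1}{-1434 + \frac{3730}{- \frac{1}{2} + 627}}} = \frac{1}{7781 + \frac{1}{-1434 + \frac{3730}{\frac{1253}{2}}}} = \frac{1}{7781 + \frac{1}{-1434 + 3730 \cdot \frac{2}{1253}}} = \frac{1}{7781 + \frac{1}{-1434 + \frac{7460}{1253}}} = \frac{1}{7781 + \frac{1}{- \frac{1789342}{1253}}} = \frac{1}{7781 - \frac{1253}{1789342}} = \frac{1}{\frac{13922868849}{1789342}} = \frac{1789342}{13922868849}$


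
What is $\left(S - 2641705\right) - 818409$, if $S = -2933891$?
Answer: $-6394005$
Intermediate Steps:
$\left(S - 2641705\right) - 818409 = \left(-2933891 - 2641705\right) - 818409 = -5575596 - 818409 = -6394005$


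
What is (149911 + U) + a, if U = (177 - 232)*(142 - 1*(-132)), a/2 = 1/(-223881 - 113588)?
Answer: 45504657427/337469 ≈ 1.3484e+5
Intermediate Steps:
a = -2/337469 (a = 2/(-223881 - 113588) = 2/(-337469) = 2*(-1/337469) = -2/337469 ≈ -5.9265e-6)
U = -15070 (U = -55*(142 + 132) = -55*274 = -15070)
(149911 + U) + a = (149911 - 15070) - 2/337469 = 134841 - 2/337469 = 45504657427/337469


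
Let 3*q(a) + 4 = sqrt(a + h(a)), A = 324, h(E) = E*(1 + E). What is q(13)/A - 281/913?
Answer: -69196/221859 + sqrt(195)/972 ≈ -0.29753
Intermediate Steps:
q(a) = -4/3 + sqrt(a + a*(1 + a))/3
q(13)/A - 281/913 = (-4/3 + sqrt(13*(2 + 13))/3)/324 - 281/913 = (-4/3 + sqrt(13*15)/3)*(1/324) - 281*1/913 = (-4/3 + sqrt(195)/3)*(1/324) - 281/913 = (-1/243 + sqrt(195)/972) - 281/913 = -69196/221859 + sqrt(195)/972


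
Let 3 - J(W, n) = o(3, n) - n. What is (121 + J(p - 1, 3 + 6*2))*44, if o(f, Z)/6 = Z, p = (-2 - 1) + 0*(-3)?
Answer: 2156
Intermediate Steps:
p = -3 (p = -3 + 0 = -3)
o(f, Z) = 6*Z
J(W, n) = 3 - 5*n (J(W, n) = 3 - (6*n - n) = 3 - 5*n)
(121 + J(p - 1, 3 + 6*2))*44 = (121 + (3 - 5*(3 + 6*2)))*44 = (121 + (3 - 5*(3 + 12)))*44 = (121 + (3 - 5*15))*44 = (121 + (3 - 75))*44 = (121 - 72)*44 = 49*44 = 2156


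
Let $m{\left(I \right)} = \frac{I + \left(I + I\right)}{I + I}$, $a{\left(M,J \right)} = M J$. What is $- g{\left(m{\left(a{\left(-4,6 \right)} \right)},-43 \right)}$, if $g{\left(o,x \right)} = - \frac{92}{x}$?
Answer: $- \frac{92}{43} \approx -2.1395$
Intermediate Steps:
$a{\left(M,J \right)} = J M$
$m{\left(I \right)} = \frac{3}{2}$ ($m{\left(I \right)} = \frac{I + 2 I}{2 I} = 3 I \frac{1}{2 I} = \frac{3}{2}$)
$- g{\left(m{\left(a{\left(-4,6 \right)} \right)},-43 \right)} = - \frac{-92}{-43} = - \frac{\left(-92\right) \left(-1\right)}{43} = \left(-1\right) \frac{92}{43} = - \frac{92}{43}$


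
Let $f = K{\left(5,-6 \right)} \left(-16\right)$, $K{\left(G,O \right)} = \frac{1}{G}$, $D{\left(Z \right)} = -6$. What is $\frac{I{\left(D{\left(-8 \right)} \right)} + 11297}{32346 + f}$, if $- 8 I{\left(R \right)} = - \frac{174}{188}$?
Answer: $\frac{6068165}{17372704} \approx 0.34929$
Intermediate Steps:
$I{\left(R \right)} = \frac{87}{752}$ ($I{\left(R \right)} = - \frac{\left(-174\right) \frac{1}{188}}{8} = \left(- \frac{1}{8}\right) \left(- \frac{87}{94}\right) = \frac{87}{752}$)
$f = - \frac{16}{5}$ ($f = \frac{1}{5} \left(-16\right) = - \frac{16}{5} \approx -3.2$)
$\frac{I{\left(D{\left(-8 \right)} \right)} + 11297}{32346 + f} = \frac{\frac{87}{752} + 11297}{32346 - \frac{16}{5}} = \frac{8495431}{752 \cdot \frac{161714}{5}} = \frac{8495431}{752} \cdot \frac{5}{161714} = \frac{6068165}{17372704}$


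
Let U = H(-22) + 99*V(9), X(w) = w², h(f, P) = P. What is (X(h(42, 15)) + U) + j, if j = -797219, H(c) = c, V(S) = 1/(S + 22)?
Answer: -24707397/31 ≈ -7.9701e+5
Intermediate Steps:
V(S) = 1/(22 + S)
U = -583/31 (U = -22 + 99/(22 + 9) = -22 + 99/31 = -583/31 ≈ -18.806)
(X(h(42, 15)) + U) + j = (15² - 583/31) - 797219 = (225 - 583/31) - 797219 = 6392/31 - 797219 = -24707397/31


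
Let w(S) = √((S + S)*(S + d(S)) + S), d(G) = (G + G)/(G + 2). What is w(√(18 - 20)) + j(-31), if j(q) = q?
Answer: -31 + 2^(¼)*√(-(2*I + 9*√2)/(2 + I*√2)) ≈ -30.379 + 2.6557*I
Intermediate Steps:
d(G) = 2*G/(2 + G) (d(G) = (2*G)/(2 + G) = 2*G/(2 + G))
w(S) = √(S + 2*S*(S + 2*S/(2 + S))) (w(S) = √((S + S)*(S + 2*S/(2 + S)) + S) = √((2*S)*(S + 2*S/(2 + S)) + S) = √(2*S*(S + 2*S/(2 + S)) + S) = √(S + 2*S*(S + 2*S/(2 + S))))
w(√(18 - 20)) + j(-31) = √(√(18 - 20)*(2 + 2*(√(18 - 20))² + 9*√(18 - 20))/(2 + √(18 - 20))) - 31 = √(√(-2)*(2 + 2*(√(-2))² + 9*√(-2))/(2 + √(-2))) - 31 = √((I*√2)*(2 + 2*(I*√2)² + 9*(I*√2))/(2 + I*√2)) - 31 = √((I*√2)*(2 + 2*(-2) + 9*I*√2)/(2 + I*√2)) - 31 = √((I*√2)*(2 - 4 + 9*I*√2)/(2 + I*√2)) - 31 = √((I*√2)*(-2 + 9*I*√2)/(2 + I*√2)) - 31 = √(I*√2*(-2 + 9*I*√2)/(2 + I*√2)) - 31 = 2^(¼)*√(I*(-2 + 9*I*√2)/(2 + I*√2)) - 31 = -31 + 2^(¼)*√(I*(-2 + 9*I*√2)/(2 + I*√2))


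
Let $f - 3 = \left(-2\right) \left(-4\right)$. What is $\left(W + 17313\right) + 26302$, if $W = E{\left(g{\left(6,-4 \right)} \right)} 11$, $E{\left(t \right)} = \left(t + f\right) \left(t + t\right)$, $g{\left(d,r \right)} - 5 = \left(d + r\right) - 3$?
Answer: $44935$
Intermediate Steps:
$f = 11$ ($f = 3 - -8 = 3 + 8 = 11$)
$g{\left(d,r \right)} = 2 + d + r$ ($g{\left(d,r \right)} = 5 - \left(3 - d - r\right) = 5 + \left(-3 + d + r\right) = 2 + d + r$)
$E{\left(t \right)} = 2 t \left(11 + t\right)$ ($E{\left(t \right)} = \left(t + 11\right) \left(t + t\right) = \left(11 + t\right) 2 t = 2 t \left(11 + t\right)$)
$W = 1320$ ($W = 2 \left(2 + 6 - 4\right) \left(11 + \left(2 + 6 - 4\right)\right) 11 = 2 \cdot 4 \left(11 + 4\right) 11 = 2 \cdot 4 \cdot 15 \cdot 11 = 120 \cdot 11 = 1320$)
$\left(W + 17313\right) + 26302 = \left(1320 + 17313\right) + 26302 = 18633 + 26302 = 44935$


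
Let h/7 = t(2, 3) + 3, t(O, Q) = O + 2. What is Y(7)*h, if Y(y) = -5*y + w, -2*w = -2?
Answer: -1666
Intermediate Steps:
w = 1 (w = -½*(-2) = 1)
t(O, Q) = 2 + O
h = 49 (h = 7*((2 + 2) + 3) = 7*(4 + 3) = 7*7 = 49)
Y(y) = 1 - 5*y (Y(y) = -5*y + 1 = 1 - 5*y)
Y(7)*h = (1 - 5*7)*49 = (1 - 35)*49 = -34*49 = -1666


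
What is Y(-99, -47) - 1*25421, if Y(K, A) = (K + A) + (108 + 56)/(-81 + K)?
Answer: -1150556/45 ≈ -25568.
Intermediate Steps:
Y(K, A) = A + K + 164/(-81 + K) (Y(K, A) = (A + K) + 164/(-81 + K) = A + K + 164/(-81 + K))
Y(-99, -47) - 1*25421 = (164 + (-99)² - 81*(-47) - 81*(-99) - 47*(-99))/(-81 - 99) - 1*25421 = (164 + 9801 + 3807 + 8019 + 4653)/(-180) - 25421 = -1/180*26444 - 25421 = -6611/45 - 25421 = -1150556/45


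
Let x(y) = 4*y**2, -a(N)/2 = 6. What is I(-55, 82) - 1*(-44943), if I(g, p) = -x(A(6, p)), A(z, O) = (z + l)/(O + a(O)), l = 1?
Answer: 1123574/25 ≈ 44943.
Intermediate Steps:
a(N) = -12 (a(N) = -2*6 = -12)
A(z, O) = (1 + z)/(-12 + O) (A(z, O) = (z + 1)/(O - 12) = (1 + z)/(-12 + O))
I(g, p) = -196/(-12 + p)**2 (I(g, p) = -4*((1 + 6)/(-12 + p))**2 = -4*(7/(-12 + p))**2 = -4*49/(-12 + p)**2 = -196/(-12 + p)**2)
I(-55, 82) - 1*(-44943) = -196/(-12 + 82)**2 - 1*(-44943) = -196/70**2 + 44943 = -196*1/4900 + 44943 = -1/25 + 44943 = 1123574/25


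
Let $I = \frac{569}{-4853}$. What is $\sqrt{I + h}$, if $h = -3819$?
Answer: $\frac{4 i \sqrt{5621647258}}{4853} \approx 61.799 i$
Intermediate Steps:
$I = - \frac{569}{4853}$ ($I = 569 \left(- \frac{1}{4853}\right) = - \frac{569}{4853} \approx -0.11725$)
$\sqrt{I + h} = \sqrt{- \frac{569}{4853} - 3819} = \sqrt{- \frac{18534176}{4853}} = \frac{4 i \sqrt{5621647258}}{4853}$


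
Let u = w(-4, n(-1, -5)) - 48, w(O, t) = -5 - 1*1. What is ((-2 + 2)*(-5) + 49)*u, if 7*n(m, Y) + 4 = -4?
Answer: -2646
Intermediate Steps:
n(m, Y) = -8/7 (n(m, Y) = -4/7 + (⅐)*(-4) = -4/7 - 4/7 = -8/7)
w(O, t) = -6 (w(O, t) = -5 - 1 = -6)
u = -54 (u = -6 - 48 = -54)
((-2 + 2)*(-5) + 49)*u = ((-2 + 2)*(-5) + 49)*(-54) = (0*(-5) + 49)*(-54) = (0 + 49)*(-54) = 49*(-54) = -2646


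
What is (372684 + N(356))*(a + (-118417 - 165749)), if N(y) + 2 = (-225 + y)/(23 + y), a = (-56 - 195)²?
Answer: -31238806279485/379 ≈ -8.2424e+10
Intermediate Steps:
a = 63001 (a = (-251)² = 63001)
N(y) = -2 + (-225 + y)/(23 + y)
(372684 + N(356))*(a + (-118417 - 165749)) = (372684 + (-271 - 1*356)/(23 + 356))*(63001 + (-118417 - 165749)) = (372684 + (-271 - 356)/379)*(63001 - 284166) = (372684 + (1/379)*(-627))*(-221165) = (372684 - 627/379)*(-221165) = (141246609/379)*(-221165) = -31238806279485/379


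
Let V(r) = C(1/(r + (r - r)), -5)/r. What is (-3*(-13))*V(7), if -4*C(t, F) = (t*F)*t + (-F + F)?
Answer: 195/1372 ≈ 0.14213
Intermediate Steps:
C(t, F) = -F*t**2/4 (C(t, F) = -((t*F)*t + (-F + F))/4 = -((F*t)*t + 0)/4 = -(F*t**2 + 0)/4 = -F*t**2/4)
V(r) = 5/(4*r**3) (V(r) = (-1/4*(-5)*(1/(r + (r - r)))**2)/r = (-1/4*(-5)*(1/(r + 0))**2)/r = (-1/4*(-5)*(1/r)**2)/r = (-1/4*(-5)/r**2)/r = (5/(4*r**2))/r = 5/(4*r**3))
(-3*(-13))*V(7) = (-3*(-13))*((5/4)/7**3) = 39*((5/4)*(1/343)) = 39*(5/1372) = 195/1372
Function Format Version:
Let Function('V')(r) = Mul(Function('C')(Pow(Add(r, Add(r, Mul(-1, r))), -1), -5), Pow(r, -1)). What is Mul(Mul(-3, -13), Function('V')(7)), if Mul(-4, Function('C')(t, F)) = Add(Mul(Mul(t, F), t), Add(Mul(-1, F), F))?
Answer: Rational(195, 1372) ≈ 0.14213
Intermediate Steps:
Function('C')(t, F) = Mul(Rational(-1, 4), F, Pow(t, 2)) (Function('C')(t, F) = Mul(Rational(-1, 4), Add(Mul(Mul(t, F), t), Add(Mul(-1, F), F))) = Mul(Rational(-1, 4), Add(Mul(Mul(F, t), t), 0)) = Mul(Rational(-1, 4), Add(Mul(F, Pow(t, 2)), 0)) = Mul(Rational(-1, 4), Mul(F, Pow(t, 2))) = Mul(Rational(-1, 4), F, Pow(t, 2)))
Function('V')(r) = Mul(Rational(5, 4), Pow(r, -3)) (Function('V')(r) = Mul(Mul(Rational(-1, 4), -5, Pow(Pow(Add(r, Add(r, Mul(-1, r))), -1), 2)), Pow(r, -1)) = Mul(Mul(Rational(-1, 4), -5, Pow(Pow(Add(r, 0), -1), 2)), Pow(r, -1)) = Mul(Mul(Rational(-1, 4), -5, Pow(Pow(r, -1), 2)), Pow(r, -1)) = Mul(Mul(Rational(-1, 4), -5, Pow(r, -2)), Pow(r, -1)) = Mul(Mul(Rational(5, 4), Pow(r, -2)), Pow(r, -1)) = Mul(Rational(5, 4), Pow(r, -3)))
Mul(Mul(-3, -13), Function('V')(7)) = Mul(Mul(-3, -13), Mul(Rational(5, 4), Pow(7, -3))) = Mul(39, Mul(Rational(5, 4), Rational(1, 343))) = Mul(39, Rational(5, 1372)) = Rational(195, 1372)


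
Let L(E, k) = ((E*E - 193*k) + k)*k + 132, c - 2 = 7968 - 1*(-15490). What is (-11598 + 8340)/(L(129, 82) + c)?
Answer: -181/5397 ≈ -0.033537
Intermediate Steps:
c = 23460 (c = 2 + (7968 - 1*(-15490)) = 2 + (7968 + 15490) = 2 + 23458 = 23460)
L(E, k) = 132 + k*(E² - 192*k) (L(E, k) = ((E² - 193*k) + k)*k + 132 = (E² - 192*k)*k + 132 = k*(E² - 192*k) + 132 = 132 + k*(E² - 192*k))
(-11598 + 8340)/(L(129, 82) + c) = (-11598 + 8340)/((132 - 192*82² + 82*129²) + 23460) = -3258/((132 - 192*6724 + 82*16641) + 23460) = -3258/((132 - 1291008 + 1364562) + 23460) = -3258/(73686 + 23460) = -3258/97146 = -3258*1/97146 = -181/5397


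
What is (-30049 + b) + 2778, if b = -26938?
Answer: -54209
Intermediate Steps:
(-30049 + b) + 2778 = (-30049 - 26938) + 2778 = -56987 + 2778 = -54209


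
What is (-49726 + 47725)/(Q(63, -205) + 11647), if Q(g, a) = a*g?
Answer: 2001/1268 ≈ 1.5781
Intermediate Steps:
(-49726 + 47725)/(Q(63, -205) + 11647) = (-49726 + 47725)/(-205*63 + 11647) = -2001/(-12915 + 11647) = -2001/(-1268) = -2001*(-1/1268) = 2001/1268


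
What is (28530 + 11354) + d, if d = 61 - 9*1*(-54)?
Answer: 40431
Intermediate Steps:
d = 547 (d = 61 - 9*(-54) = 61 + 486 = 547)
(28530 + 11354) + d = (28530 + 11354) + 547 = 39884 + 547 = 40431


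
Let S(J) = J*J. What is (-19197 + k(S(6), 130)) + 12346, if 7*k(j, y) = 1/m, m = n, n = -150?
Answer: -7193551/1050 ≈ -6851.0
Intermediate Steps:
m = -150
S(J) = J²
k(j, y) = -1/1050 (k(j, y) = (⅐)/(-150) = (⅐)*(-1/150) = -1/1050)
(-19197 + k(S(6), 130)) + 12346 = (-19197 - 1/1050) + 12346 = -20156851/1050 + 12346 = -7193551/1050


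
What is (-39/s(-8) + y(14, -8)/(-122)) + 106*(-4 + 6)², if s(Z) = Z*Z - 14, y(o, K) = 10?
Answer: 1290571/3050 ≈ 423.14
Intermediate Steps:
s(Z) = -14 + Z² (s(Z) = Z² - 14 = -14 + Z²)
(-39/s(-8) + y(14, -8)/(-122)) + 106*(-4 + 6)² = (-39/(-14 + (-8)²) + 10/(-122)) + 106*(-4 + 6)² = (-39/(-14 + 64) + 10*(-1/122)) + 106*2² = (-39/50 - 5/61) + 106*4 = (-39*1/50 - 5/61) + 424 = (-39/50 - 5/61) + 424 = -2629/3050 + 424 = 1290571/3050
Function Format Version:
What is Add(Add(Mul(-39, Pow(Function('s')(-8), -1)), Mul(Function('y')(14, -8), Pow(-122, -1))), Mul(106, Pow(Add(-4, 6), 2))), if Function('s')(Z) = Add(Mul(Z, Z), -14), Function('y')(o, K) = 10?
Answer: Rational(1290571, 3050) ≈ 423.14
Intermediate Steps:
Function('s')(Z) = Add(-14, Pow(Z, 2)) (Function('s')(Z) = Add(Pow(Z, 2), -14) = Add(-14, Pow(Z, 2)))
Add(Add(Mul(-39, Pow(Function('s')(-8), -1)), Mul(Function('y')(14, -8), Pow(-122, -1))), Mul(106, Pow(Add(-4, 6), 2))) = Add(Add(Mul(-39, Pow(Add(-14, Pow(-8, 2)), -1)), Mul(10, Pow(-122, -1))), Mul(106, Pow(Add(-4, 6), 2))) = Add(Add(Mul(-39, Pow(Add(-14, 64), -1)), Mul(10, Rational(-1, 122))), Mul(106, Pow(2, 2))) = Add(Add(Mul(-39, Pow(50, -1)), Rational(-5, 61)), Mul(106, 4)) = Add(Add(Mul(-39, Rational(1, 50)), Rational(-5, 61)), 424) = Add(Add(Rational(-39, 50), Rational(-5, 61)), 424) = Add(Rational(-2629, 3050), 424) = Rational(1290571, 3050)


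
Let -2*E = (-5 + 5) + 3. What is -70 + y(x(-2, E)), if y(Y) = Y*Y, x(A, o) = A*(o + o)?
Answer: -34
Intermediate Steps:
E = -3/2 (E = -((-5 + 5) + 3)/2 = -(0 + 3)/2 = -½*3 = -3/2 ≈ -1.5000)
x(A, o) = 2*A*o (x(A, o) = A*(2*o) = 2*A*o)
y(Y) = Y²
-70 + y(x(-2, E)) = -70 + (2*(-2)*(-3/2))² = -70 + 6² = -70 + 36 = -34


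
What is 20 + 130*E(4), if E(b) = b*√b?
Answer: 1060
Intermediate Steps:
E(b) = b^(3/2)
20 + 130*E(4) = 20 + 130*4^(3/2) = 20 + 130*8 = 20 + 1040 = 1060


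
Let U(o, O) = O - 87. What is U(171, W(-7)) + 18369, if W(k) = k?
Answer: 18275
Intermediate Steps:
U(o, O) = -87 + O
U(171, W(-7)) + 18369 = (-87 - 7) + 18369 = -94 + 18369 = 18275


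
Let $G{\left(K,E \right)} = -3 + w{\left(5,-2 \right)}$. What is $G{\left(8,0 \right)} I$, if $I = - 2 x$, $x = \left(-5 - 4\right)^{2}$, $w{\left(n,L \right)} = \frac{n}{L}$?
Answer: $891$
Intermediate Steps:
$x = 81$ ($x = \left(-9\right)^{2} = 81$)
$G{\left(K,E \right)} = - \frac{11}{2}$ ($G{\left(K,E \right)} = -3 + \frac{5}{-2} = -3 + 5 \left(- \frac{1}{2}\right) = -3 - \frac{5}{2} = - \frac{11}{2}$)
$I = -162$ ($I = \left(-2\right) 81 = -162$)
$G{\left(8,0 \right)} I = \left(- \frac{11}{2}\right) \left(-162\right) = 891$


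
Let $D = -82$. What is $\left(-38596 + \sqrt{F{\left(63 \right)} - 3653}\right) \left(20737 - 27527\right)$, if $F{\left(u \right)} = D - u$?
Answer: $262066840 - 20370 i \sqrt{422} \approx 2.6207 \cdot 10^{8} - 4.1845 \cdot 10^{5} i$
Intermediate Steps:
$F{\left(u \right)} = -82 - u$
$\left(-38596 + \sqrt{F{\left(63 \right)} - 3653}\right) \left(20737 - 27527\right) = \left(-38596 + \sqrt{\left(-82 - 63\right) - 3653}\right) \left(20737 - 27527\right) = \left(-38596 + \sqrt{\left(-82 - 63\right) - 3653}\right) \left(-6790\right) = \left(-38596 + \sqrt{-145 - 3653}\right) \left(-6790\right) = \left(-38596 + \sqrt{-3798}\right) \left(-6790\right) = \left(-38596 + 3 i \sqrt{422}\right) \left(-6790\right) = 262066840 - 20370 i \sqrt{422}$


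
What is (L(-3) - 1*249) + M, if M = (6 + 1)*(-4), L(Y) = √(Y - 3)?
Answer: -277 + I*√6 ≈ -277.0 + 2.4495*I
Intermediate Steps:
L(Y) = √(-3 + Y)
M = -28 (M = 7*(-4) = -28)
(L(-3) - 1*249) + M = (√(-3 - 3) - 1*249) - 28 = (√(-6) - 249) - 28 = (I*√6 - 249) - 28 = (-249 + I*√6) - 28 = -277 + I*√6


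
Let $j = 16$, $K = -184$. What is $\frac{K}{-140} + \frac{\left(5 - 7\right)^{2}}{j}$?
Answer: $\frac{219}{140} \approx 1.5643$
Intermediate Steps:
$\frac{K}{-140} + \frac{\left(5 - 7\right)^{2}}{j} = - \frac{184}{-140} + \frac{\left(5 - 7\right)^{2}}{16} = \left(-184\right) \left(- \frac{1}{140}\right) + \left(-2\right)^{2} \cdot \frac{1}{16} = \frac{46}{35} + 4 \cdot \frac{1}{16} = \frac{46}{35} + \frac{1}{4} = \frac{219}{140}$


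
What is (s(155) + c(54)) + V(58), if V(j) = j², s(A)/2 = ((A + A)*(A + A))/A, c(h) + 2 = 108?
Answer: 4710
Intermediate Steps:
c(h) = 106 (c(h) = -2 + 108 = 106)
s(A) = 8*A (s(A) = 2*(((A + A)*(A + A))/A) = 2*(((2*A)*(2*A))/A) = 2*((4*A²)/A) = 2*(4*A) = 8*A)
(s(155) + c(54)) + V(58) = (8*155 + 106) + 58² = (1240 + 106) + 3364 = 1346 + 3364 = 4710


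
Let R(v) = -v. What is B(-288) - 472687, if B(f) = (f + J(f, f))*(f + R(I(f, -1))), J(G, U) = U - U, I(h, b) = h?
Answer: -472687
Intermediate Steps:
J(G, U) = 0
B(f) = 0 (B(f) = (f + 0)*(f - f) = f*0 = 0)
B(-288) - 472687 = 0 - 472687 = -472687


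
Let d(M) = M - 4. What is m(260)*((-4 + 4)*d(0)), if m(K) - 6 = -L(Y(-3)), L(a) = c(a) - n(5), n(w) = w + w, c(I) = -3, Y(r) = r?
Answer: 0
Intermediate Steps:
n(w) = 2*w
L(a) = -13 (L(a) = -3 - 2*5 = -3 - 1*10 = -3 - 10 = -13)
d(M) = -4 + M
m(K) = 19 (m(K) = 6 - 1*(-13) = 6 + 13 = 19)
m(260)*((-4 + 4)*d(0)) = 19*((-4 + 4)*(-4 + 0)) = 19*(0*(-4)) = 19*0 = 0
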